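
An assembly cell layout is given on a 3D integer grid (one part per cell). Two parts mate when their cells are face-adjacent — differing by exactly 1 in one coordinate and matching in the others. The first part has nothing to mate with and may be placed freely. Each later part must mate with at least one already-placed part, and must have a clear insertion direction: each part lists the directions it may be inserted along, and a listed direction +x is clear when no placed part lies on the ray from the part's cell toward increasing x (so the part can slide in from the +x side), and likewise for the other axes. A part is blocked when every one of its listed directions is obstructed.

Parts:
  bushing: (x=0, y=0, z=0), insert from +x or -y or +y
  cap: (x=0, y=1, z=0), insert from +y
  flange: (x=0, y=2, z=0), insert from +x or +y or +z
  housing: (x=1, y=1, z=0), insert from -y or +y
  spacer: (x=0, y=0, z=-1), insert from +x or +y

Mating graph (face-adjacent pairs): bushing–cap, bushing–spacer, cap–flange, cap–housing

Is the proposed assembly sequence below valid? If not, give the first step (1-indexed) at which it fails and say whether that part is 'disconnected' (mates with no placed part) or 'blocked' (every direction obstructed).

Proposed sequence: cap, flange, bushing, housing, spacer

Valid

1. cap@(0, 1, 0) [+y clear] — {cap}
2. flange@(0, 2, 0) [+x clear] — {cap, flange}
3. bushing@(0, 0, 0) [+x clear] — {bushing, cap, flange}
4. housing@(1, 1, 0) [-y clear] — {bushing, cap, flange, housing}
5. spacer@(0, 0, -1) [+x clear] — {bushing, cap, flange, housing, spacer}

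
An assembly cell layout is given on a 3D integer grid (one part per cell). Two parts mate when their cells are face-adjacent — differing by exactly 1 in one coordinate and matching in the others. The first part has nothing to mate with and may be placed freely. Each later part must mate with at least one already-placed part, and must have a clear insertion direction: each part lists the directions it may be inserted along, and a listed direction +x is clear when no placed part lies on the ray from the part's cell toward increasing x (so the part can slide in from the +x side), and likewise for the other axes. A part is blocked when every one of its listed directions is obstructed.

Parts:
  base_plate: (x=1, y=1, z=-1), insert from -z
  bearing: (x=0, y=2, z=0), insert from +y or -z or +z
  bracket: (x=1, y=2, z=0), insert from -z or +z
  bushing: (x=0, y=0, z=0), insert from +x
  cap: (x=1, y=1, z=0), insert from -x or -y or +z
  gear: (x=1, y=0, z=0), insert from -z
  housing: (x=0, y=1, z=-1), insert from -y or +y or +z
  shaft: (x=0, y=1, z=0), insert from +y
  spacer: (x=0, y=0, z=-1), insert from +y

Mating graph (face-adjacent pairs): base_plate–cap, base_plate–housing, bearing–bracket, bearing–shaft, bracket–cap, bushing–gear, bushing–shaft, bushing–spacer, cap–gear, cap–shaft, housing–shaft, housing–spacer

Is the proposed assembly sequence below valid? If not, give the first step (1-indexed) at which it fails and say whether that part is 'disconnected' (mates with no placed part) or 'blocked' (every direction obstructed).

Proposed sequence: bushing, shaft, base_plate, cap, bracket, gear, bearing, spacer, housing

Invalid at step 3 (disconnected)

1. bushing@(0, 0, 0) [+x clear] — {bushing}
2. shaft@(0, 1, 0) [+y clear] — {bushing, shaft}
3. base_plate@(1, 1, -1) — no placed neighbour ⇒ disconnected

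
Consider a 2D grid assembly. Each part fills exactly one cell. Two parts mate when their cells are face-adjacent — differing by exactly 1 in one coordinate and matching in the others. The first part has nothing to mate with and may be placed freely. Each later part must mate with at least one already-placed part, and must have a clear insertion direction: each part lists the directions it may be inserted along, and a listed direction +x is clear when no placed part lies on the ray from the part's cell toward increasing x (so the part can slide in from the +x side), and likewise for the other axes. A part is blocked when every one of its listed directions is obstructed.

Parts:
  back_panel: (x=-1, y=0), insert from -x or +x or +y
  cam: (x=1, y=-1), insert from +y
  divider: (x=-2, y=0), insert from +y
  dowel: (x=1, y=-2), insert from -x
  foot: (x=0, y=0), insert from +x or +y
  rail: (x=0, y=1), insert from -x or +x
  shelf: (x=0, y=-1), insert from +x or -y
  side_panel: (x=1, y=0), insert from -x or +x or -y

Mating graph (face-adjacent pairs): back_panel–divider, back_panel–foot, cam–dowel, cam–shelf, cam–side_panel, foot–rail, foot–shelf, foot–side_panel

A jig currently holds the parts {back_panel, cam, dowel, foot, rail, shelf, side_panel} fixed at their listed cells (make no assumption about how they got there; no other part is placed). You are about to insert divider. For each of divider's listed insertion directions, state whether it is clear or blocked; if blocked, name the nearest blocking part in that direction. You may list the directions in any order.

+y: ray from divider(-2, 0) has no placed part ⇒ clear

+y: clear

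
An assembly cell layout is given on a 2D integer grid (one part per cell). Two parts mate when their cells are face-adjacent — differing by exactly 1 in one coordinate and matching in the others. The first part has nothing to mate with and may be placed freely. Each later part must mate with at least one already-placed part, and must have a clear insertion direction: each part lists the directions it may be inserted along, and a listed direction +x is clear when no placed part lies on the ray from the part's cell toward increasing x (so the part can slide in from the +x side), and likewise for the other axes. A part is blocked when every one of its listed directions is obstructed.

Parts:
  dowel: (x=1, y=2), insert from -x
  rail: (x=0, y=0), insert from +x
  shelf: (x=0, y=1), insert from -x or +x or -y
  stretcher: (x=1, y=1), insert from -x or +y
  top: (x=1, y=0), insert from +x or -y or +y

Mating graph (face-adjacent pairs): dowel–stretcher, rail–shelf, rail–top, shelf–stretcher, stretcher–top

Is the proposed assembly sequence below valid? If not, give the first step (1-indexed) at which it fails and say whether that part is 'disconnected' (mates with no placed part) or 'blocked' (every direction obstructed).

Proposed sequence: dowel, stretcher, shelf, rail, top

1. dowel@(1, 2) [-x clear] — {dowel}
2. stretcher@(1, 1) [-x clear] — {dowel, stretcher}
3. shelf@(0, 1) [-x clear] — {dowel, shelf, stretcher}
4. rail@(0, 0) [+x clear] — {dowel, rail, shelf, stretcher}
5. top@(1, 0) [+x clear] — {dowel, rail, shelf, stretcher, top}

Valid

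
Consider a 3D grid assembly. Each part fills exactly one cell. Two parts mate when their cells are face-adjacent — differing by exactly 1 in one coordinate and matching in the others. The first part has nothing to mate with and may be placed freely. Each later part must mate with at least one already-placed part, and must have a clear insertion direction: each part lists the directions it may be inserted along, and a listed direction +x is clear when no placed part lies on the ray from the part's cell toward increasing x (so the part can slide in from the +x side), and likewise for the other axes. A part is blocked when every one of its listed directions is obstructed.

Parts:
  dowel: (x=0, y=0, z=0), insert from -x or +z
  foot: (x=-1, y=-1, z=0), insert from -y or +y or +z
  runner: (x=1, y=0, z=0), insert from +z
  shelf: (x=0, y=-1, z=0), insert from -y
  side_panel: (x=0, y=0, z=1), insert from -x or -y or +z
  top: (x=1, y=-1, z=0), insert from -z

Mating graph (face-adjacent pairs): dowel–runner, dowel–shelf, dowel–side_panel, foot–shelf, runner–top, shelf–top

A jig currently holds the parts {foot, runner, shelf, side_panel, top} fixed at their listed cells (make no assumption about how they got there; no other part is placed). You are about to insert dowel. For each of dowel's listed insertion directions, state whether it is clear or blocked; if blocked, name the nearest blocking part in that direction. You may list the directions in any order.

+z: blocked by side_panel; -x: clear

-x: ray from dowel(0, 0, 0) has no placed part ⇒ clear
+z: nearest on ray is side_panel@(0, 0, 1) ⇒ blocked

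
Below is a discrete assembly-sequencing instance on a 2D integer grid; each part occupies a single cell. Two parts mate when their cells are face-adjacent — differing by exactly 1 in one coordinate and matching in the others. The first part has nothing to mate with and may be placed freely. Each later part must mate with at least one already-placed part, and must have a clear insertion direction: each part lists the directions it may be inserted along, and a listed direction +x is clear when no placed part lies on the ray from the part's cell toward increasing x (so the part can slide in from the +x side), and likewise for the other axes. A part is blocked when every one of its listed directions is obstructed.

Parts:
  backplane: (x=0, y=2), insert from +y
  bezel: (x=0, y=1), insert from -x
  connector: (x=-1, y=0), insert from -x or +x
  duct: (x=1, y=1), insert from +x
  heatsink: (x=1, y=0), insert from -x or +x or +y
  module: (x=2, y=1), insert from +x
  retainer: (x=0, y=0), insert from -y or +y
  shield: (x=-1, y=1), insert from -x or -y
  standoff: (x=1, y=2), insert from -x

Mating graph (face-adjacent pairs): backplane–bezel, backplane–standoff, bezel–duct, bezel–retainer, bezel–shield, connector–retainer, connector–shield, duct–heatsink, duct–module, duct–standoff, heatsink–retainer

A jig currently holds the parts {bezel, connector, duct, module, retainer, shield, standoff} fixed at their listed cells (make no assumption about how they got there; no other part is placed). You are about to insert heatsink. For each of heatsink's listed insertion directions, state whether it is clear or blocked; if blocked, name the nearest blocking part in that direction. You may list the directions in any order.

+x: clear; +y: blocked by duct; -x: blocked by retainer

-x: nearest on ray is retainer@(0, 0) ⇒ blocked
+x: ray from heatsink(1, 0) has no placed part ⇒ clear
+y: nearest on ray is duct@(1, 1) ⇒ blocked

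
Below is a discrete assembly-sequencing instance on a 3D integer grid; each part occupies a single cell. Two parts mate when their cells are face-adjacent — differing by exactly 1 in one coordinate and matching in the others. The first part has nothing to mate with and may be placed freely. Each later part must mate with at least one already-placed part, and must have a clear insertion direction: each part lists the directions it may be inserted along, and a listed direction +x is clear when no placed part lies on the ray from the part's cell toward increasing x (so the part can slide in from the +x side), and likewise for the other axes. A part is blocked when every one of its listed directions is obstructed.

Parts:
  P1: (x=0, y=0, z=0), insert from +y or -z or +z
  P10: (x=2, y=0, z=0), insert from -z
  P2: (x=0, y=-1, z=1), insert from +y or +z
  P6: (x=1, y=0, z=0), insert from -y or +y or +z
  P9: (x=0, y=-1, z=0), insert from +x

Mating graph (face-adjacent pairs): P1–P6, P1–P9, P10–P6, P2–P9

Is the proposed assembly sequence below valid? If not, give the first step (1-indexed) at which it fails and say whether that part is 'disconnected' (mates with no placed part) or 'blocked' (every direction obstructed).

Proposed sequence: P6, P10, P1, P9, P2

Valid

1. P6@(1, 0, 0) [-y clear] — {P6}
2. P10@(2, 0, 0) [-z clear] — {P10, P6}
3. P1@(0, 0, 0) [+y clear] — {P1, P10, P6}
4. P9@(0, -1, 0) [+x clear] — {P1, P10, P6, P9}
5. P2@(0, -1, 1) [+y clear] — {P1, P10, P2, P6, P9}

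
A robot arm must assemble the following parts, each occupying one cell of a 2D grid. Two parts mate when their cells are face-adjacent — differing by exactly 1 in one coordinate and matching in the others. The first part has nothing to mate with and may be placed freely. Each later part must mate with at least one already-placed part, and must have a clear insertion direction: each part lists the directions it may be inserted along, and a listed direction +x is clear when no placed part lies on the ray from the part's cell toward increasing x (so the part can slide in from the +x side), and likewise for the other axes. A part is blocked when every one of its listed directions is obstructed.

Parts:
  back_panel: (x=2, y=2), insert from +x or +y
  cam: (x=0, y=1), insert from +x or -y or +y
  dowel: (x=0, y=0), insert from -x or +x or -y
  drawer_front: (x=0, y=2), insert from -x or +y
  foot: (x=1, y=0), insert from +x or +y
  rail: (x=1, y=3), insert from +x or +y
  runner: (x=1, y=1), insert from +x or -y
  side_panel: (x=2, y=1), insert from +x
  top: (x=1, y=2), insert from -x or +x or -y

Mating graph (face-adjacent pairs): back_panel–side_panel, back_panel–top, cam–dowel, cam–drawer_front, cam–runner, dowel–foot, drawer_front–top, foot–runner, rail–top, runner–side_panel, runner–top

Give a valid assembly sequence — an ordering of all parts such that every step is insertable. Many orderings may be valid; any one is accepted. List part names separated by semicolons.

foot; dowel; runner; top; rail; back_panel; side_panel; cam; drawer_front

1. foot@(1, 0) [+x clear] — {foot}
2. dowel@(0, 0) [-x clear] — {dowel, foot}
3. runner@(1, 1) [+x clear] — {dowel, foot, runner}
4. top@(1, 2) [-x clear] — {dowel, foot, runner, top}
5. rail@(1, 3) [+x clear] — {dowel, foot, rail, runner, top}
6. back_panel@(2, 2) [+x clear] — {back_panel, dowel, foot, rail, runner, top}
7. side_panel@(2, 1) [+x clear] — {back_panel, dowel, foot, rail, runner, side_panel, top}
8. cam@(0, 1) [+y clear] — {back_panel, cam, dowel, foot, rail, runner, side_panel, top}
9. drawer_front@(0, 2) [-x clear] — {back_panel, cam, dowel, drawer_front, foot, rail, runner, side_panel, top}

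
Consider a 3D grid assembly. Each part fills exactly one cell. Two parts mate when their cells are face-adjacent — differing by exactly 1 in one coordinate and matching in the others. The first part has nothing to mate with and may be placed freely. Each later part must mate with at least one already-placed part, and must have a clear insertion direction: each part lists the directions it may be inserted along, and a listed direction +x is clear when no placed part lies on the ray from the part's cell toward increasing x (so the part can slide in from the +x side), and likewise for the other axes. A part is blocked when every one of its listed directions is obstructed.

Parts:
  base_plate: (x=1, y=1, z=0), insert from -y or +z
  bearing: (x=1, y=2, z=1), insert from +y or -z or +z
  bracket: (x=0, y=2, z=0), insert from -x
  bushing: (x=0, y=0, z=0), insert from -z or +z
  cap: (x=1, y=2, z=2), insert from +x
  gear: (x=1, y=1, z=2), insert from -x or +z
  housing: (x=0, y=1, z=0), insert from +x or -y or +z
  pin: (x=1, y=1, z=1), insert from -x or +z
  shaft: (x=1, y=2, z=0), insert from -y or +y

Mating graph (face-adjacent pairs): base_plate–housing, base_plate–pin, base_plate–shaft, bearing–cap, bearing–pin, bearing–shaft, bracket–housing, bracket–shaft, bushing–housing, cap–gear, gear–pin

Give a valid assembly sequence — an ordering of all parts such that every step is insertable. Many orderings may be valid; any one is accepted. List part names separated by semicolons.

bushing; housing; base_plate; shaft; bearing; pin; bracket; cap; gear

1. bushing@(0, 0, 0) [-z clear] — {bushing}
2. housing@(0, 1, 0) [+x clear] — {bushing, housing}
3. base_plate@(1, 1, 0) [-y clear] — {base_plate, bushing, housing}
4. shaft@(1, 2, 0) [+y clear] — {base_plate, bushing, housing, shaft}
5. bearing@(1, 2, 1) [+y clear] — {base_plate, bearing, bushing, housing, shaft}
6. pin@(1, 1, 1) [-x clear] — {base_plate, bearing, bushing, housing, pin, shaft}
7. bracket@(0, 2, 0) [-x clear] — {base_plate, bearing, bracket, bushing, housing, pin, shaft}
8. cap@(1, 2, 2) [+x clear] — {base_plate, bearing, bracket, bushing, cap, housing, pin, shaft}
9. gear@(1, 1, 2) [-x clear] — {base_plate, bearing, bracket, bushing, cap, gear, housing, pin, shaft}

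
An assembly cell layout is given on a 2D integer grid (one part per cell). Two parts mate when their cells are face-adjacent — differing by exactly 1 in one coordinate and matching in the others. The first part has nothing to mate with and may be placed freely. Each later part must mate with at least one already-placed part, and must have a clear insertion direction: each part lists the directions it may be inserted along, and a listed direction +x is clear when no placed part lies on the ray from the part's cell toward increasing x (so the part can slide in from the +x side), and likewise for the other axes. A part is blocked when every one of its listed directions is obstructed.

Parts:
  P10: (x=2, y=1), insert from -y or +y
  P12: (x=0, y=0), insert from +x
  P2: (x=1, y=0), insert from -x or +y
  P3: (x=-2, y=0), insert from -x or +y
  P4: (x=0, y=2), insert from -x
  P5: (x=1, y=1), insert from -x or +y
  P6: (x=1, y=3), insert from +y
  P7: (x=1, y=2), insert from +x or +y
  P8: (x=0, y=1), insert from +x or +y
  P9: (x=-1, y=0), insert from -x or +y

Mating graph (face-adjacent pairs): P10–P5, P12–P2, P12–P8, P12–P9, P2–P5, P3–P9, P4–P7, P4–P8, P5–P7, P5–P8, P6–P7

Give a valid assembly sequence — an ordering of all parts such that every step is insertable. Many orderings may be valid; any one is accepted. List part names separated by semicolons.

P8; P12; P2; P5; P9; P4; P10; P7; P6; P3

1. P8@(0, 1) [+x clear] — {P8}
2. P12@(0, 0) [+x clear] — {P12, P8}
3. P2@(1, 0) [+y clear] — {P12, P2, P8}
4. P5@(1, 1) [+y clear] — {P12, P2, P5, P8}
5. P9@(-1, 0) [-x clear] — {P12, P2, P5, P8, P9}
6. P4@(0, 2) [-x clear] — {P12, P2, P4, P5, P8, P9}
7. P10@(2, 1) [-y clear] — {P10, P12, P2, P4, P5, P8, P9}
8. P7@(1, 2) [+x clear] — {P10, P12, P2, P4, P5, P7, P8, P9}
9. P6@(1, 3) [+y clear] — {P10, P12, P2, P4, P5, P6, P7, P8, P9}
10. P3@(-2, 0) [-x clear] — {P10, P12, P2, P3, P4, P5, P6, P7, P8, P9}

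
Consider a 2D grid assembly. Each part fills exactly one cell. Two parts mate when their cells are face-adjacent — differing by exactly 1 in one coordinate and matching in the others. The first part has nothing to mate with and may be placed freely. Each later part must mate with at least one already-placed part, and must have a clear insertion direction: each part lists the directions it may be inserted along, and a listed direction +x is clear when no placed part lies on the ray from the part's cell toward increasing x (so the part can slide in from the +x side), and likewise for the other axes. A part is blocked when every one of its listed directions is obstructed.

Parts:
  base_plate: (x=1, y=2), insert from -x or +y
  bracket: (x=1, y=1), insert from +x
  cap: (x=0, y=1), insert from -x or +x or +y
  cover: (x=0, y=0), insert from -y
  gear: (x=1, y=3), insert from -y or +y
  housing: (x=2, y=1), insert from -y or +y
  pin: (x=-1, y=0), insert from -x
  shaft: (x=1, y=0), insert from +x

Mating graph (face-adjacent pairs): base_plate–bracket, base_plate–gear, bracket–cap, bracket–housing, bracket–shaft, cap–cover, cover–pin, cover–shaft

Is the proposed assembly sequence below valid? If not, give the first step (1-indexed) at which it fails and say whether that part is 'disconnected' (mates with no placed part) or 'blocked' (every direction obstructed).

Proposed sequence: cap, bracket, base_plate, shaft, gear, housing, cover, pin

1. cap@(0, 1) [-x clear] — {cap}
2. bracket@(1, 1) [+x clear] — {bracket, cap}
3. base_plate@(1, 2) [-x clear] — {base_plate, bracket, cap}
4. shaft@(1, 0) [+x clear] — {base_plate, bracket, cap, shaft}
5. gear@(1, 3) [+y clear] — {base_plate, bracket, cap, gear, shaft}
6. housing@(2, 1) [-y clear] — {base_plate, bracket, cap, gear, housing, shaft}
7. cover@(0, 0) [-y clear] — {base_plate, bracket, cap, cover, gear, housing, shaft}
8. pin@(-1, 0) [-x clear] — {base_plate, bracket, cap, cover, gear, housing, pin, shaft}

Valid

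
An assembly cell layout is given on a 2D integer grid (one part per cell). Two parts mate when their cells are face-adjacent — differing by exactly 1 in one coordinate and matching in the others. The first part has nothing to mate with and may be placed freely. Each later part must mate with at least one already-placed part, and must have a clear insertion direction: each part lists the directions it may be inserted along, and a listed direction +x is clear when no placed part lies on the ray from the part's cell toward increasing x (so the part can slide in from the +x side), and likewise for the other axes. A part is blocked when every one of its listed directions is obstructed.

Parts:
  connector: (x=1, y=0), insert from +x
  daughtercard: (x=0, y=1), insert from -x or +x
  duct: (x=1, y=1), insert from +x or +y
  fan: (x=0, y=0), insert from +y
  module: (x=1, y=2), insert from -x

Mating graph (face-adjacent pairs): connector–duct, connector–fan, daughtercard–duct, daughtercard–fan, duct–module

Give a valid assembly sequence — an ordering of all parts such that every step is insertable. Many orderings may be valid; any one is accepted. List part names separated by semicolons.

1. duct@(1, 1) [+x clear] — {duct}
2. connector@(1, 0) [+x clear] — {connector, duct}
3. fan@(0, 0) [+y clear] — {connector, duct, fan}
4. daughtercard@(0, 1) [-x clear] — {connector, daughtercard, duct, fan}
5. module@(1, 2) [-x clear] — {connector, daughtercard, duct, fan, module}

duct; connector; fan; daughtercard; module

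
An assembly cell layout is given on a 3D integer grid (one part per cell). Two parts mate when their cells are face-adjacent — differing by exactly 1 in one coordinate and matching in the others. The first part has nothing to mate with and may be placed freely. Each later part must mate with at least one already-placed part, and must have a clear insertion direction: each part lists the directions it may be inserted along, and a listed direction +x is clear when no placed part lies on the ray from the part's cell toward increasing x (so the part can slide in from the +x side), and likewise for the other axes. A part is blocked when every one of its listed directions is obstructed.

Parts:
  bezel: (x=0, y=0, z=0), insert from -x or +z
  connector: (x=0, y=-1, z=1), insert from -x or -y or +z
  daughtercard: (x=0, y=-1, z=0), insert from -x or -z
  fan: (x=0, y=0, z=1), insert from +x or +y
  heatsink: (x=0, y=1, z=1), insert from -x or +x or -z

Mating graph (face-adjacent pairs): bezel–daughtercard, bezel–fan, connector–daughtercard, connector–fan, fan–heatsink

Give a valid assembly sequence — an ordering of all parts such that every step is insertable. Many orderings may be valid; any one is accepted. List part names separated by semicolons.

1. connector@(0, -1, 1) [-x clear] — {connector}
2. daughtercard@(0, -1, 0) [-x clear] — {connector, daughtercard}
3. fan@(0, 0, 1) [+x clear] — {connector, daughtercard, fan}
4. heatsink@(0, 1, 1) [-x clear] — {connector, daughtercard, fan, heatsink}
5. bezel@(0, 0, 0) [-x clear] — {bezel, connector, daughtercard, fan, heatsink}

connector; daughtercard; fan; heatsink; bezel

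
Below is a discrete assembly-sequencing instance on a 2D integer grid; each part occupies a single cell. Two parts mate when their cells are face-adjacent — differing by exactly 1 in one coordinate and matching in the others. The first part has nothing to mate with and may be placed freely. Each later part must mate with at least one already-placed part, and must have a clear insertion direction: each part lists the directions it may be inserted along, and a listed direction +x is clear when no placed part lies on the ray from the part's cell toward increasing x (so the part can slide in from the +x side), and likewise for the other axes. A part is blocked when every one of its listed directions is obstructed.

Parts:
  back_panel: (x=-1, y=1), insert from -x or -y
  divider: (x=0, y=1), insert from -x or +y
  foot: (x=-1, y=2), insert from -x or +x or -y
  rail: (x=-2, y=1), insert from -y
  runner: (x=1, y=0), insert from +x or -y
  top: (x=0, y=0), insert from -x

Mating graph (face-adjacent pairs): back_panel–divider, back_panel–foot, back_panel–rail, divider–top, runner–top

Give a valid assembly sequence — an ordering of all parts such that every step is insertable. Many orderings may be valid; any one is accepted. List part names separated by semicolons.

1. back_panel@(-1, 1) [-x clear] — {back_panel}
2. foot@(-1, 2) [-x clear] — {back_panel, foot}
3. rail@(-2, 1) [-y clear] — {back_panel, foot, rail}
4. divider@(0, 1) [+y clear] — {back_panel, divider, foot, rail}
5. top@(0, 0) [-x clear] — {back_panel, divider, foot, rail, top}
6. runner@(1, 0) [+x clear] — {back_panel, divider, foot, rail, runner, top}

back_panel; foot; rail; divider; top; runner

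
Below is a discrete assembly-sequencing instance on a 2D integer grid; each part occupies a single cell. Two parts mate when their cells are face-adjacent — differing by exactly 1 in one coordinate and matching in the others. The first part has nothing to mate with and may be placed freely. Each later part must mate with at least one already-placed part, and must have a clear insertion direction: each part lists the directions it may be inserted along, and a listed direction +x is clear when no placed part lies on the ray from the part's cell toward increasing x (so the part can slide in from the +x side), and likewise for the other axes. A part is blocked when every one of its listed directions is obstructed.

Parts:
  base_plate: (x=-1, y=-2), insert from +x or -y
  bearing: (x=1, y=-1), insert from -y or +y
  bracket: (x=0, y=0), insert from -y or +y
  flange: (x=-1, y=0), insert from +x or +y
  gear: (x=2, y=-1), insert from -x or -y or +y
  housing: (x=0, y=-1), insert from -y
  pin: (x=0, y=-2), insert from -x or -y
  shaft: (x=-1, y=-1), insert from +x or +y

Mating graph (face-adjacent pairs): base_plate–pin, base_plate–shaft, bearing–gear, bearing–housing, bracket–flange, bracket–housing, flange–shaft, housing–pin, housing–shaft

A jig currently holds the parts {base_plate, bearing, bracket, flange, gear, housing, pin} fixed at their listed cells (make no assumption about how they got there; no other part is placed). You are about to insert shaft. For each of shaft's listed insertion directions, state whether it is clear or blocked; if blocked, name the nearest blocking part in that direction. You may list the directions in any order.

+x: blocked by housing; +y: blocked by flange

+x: nearest on ray is housing@(0, -1) ⇒ blocked
+y: nearest on ray is flange@(-1, 0) ⇒ blocked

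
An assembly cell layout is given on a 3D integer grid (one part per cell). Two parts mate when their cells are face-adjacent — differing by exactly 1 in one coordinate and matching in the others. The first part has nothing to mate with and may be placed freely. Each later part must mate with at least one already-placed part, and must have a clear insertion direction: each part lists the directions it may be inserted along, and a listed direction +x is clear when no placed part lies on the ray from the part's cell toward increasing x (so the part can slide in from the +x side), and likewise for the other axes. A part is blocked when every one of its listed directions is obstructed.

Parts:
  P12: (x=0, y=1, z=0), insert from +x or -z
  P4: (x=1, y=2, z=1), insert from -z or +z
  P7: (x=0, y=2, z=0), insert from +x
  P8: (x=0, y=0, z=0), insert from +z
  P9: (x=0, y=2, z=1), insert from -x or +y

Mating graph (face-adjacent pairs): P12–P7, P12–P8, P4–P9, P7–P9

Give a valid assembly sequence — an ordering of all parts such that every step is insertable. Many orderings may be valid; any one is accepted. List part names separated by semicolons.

P7; P12; P9; P4; P8

1. P7@(0, 2, 0) [+x clear] — {P7}
2. P12@(0, 1, 0) [+x clear] — {P12, P7}
3. P9@(0, 2, 1) [-x clear] — {P12, P7, P9}
4. P4@(1, 2, 1) [-z clear] — {P12, P4, P7, P9}
5. P8@(0, 0, 0) [+z clear] — {P12, P4, P7, P8, P9}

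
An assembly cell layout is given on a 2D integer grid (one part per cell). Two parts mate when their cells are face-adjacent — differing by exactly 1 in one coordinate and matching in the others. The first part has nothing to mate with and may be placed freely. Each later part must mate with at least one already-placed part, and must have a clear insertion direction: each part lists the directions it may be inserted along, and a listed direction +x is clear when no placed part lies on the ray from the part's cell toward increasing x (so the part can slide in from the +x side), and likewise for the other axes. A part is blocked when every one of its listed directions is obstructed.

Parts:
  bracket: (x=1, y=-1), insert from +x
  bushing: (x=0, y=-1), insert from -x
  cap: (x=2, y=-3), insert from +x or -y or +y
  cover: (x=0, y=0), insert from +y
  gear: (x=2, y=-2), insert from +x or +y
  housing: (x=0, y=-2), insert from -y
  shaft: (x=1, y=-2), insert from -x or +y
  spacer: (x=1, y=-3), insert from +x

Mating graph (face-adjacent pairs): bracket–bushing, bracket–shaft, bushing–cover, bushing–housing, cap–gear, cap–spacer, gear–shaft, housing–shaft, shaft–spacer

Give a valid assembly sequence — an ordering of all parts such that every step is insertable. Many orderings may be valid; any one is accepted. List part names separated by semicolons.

gear; shaft; spacer; cap; housing; bushing; bracket; cover

1. gear@(2, -2) [+x clear] — {gear}
2. shaft@(1, -2) [-x clear] — {gear, shaft}
3. spacer@(1, -3) [+x clear] — {gear, shaft, spacer}
4. cap@(2, -3) [+x clear] — {cap, gear, shaft, spacer}
5. housing@(0, -2) [-y clear] — {cap, gear, housing, shaft, spacer}
6. bushing@(0, -1) [-x clear] — {bushing, cap, gear, housing, shaft, spacer}
7. bracket@(1, -1) [+x clear] — {bracket, bushing, cap, gear, housing, shaft, spacer}
8. cover@(0, 0) [+y clear] — {bracket, bushing, cap, cover, gear, housing, shaft, spacer}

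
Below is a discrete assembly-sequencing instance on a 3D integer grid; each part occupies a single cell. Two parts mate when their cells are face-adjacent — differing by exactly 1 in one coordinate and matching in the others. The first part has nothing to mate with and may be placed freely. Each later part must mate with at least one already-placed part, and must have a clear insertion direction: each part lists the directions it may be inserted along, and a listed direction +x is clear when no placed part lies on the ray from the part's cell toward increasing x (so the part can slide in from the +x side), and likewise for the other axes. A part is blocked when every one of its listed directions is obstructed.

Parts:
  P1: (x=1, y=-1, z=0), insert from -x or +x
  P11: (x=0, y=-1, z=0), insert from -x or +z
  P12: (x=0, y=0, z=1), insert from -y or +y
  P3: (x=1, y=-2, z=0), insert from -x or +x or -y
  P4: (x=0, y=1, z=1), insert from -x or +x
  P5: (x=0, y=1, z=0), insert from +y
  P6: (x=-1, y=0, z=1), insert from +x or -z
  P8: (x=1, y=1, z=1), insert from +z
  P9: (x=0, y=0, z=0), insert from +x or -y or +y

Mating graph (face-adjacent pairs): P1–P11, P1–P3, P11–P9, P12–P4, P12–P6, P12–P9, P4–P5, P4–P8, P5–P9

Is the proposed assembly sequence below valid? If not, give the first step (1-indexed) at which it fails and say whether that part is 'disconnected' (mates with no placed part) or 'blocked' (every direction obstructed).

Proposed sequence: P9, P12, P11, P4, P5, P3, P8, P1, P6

1. P9@(0, 0, 0) [+x clear] — {P9}
2. P12@(0, 0, 1) [-y clear] — {P12, P9}
3. P11@(0, -1, 0) [-x clear] — {P11, P12, P9}
4. P4@(0, 1, 1) [-x clear] — {P11, P12, P4, P9}
5. P5@(0, 1, 0) [+y clear] — {P11, P12, P4, P5, P9}
6. P3@(1, -2, 0) — no placed neighbour ⇒ disconnected

Invalid at step 6 (disconnected)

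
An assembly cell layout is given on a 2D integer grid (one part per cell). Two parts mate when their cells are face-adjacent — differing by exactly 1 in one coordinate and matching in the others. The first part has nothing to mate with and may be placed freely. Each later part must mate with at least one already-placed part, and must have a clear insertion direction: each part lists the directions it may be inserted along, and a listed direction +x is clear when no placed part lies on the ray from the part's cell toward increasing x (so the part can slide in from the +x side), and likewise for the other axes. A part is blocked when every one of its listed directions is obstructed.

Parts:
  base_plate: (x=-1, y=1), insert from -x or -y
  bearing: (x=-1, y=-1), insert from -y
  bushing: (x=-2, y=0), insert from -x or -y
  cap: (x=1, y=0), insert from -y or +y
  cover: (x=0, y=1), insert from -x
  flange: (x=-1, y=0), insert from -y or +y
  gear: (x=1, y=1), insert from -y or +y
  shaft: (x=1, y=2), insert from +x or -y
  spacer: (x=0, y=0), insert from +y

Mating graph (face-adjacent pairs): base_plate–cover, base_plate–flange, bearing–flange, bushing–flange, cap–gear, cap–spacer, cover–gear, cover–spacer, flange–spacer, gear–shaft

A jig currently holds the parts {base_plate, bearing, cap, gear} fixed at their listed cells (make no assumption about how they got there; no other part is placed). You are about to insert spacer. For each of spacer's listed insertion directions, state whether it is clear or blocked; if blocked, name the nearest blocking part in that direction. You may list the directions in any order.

+y: ray from spacer(0, 0) has no placed part ⇒ clear

+y: clear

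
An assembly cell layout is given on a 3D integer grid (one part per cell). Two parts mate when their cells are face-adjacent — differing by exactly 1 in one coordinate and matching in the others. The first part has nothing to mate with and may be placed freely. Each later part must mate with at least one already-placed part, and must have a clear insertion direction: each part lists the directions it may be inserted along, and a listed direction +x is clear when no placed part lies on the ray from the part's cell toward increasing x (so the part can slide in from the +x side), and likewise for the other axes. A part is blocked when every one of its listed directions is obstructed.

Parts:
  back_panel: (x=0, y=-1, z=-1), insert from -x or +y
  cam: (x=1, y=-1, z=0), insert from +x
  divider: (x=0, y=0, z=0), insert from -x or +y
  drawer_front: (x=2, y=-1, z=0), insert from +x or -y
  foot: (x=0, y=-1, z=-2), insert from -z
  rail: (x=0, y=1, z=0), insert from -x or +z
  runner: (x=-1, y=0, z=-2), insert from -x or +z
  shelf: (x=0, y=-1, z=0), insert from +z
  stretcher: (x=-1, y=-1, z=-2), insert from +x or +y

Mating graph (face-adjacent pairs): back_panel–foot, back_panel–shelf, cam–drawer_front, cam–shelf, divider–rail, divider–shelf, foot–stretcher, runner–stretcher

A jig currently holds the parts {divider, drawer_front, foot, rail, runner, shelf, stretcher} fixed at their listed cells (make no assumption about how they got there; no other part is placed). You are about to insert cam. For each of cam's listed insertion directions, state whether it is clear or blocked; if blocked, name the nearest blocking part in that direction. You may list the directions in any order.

+x: nearest on ray is drawer_front@(2, -1, 0) ⇒ blocked

+x: blocked by drawer_front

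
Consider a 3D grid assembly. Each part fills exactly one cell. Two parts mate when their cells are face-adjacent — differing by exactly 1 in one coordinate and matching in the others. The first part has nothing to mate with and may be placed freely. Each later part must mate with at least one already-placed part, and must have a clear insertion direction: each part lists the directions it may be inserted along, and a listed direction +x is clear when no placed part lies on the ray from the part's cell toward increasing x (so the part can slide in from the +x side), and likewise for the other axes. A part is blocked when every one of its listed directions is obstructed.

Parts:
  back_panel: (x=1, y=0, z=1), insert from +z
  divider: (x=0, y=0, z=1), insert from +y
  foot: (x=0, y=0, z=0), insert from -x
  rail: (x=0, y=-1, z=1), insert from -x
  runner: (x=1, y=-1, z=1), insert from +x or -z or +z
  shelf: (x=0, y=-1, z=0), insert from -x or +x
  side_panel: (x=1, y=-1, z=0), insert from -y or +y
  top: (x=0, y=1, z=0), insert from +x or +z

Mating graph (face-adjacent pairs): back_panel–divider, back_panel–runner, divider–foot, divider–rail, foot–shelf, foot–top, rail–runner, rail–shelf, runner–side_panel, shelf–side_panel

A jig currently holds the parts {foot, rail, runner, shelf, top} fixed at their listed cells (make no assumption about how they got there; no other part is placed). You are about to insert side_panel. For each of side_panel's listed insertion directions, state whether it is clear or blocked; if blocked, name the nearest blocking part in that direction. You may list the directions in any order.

+y: clear; -y: clear

-y: ray from side_panel(1, -1, 0) has no placed part ⇒ clear
+y: ray from side_panel(1, -1, 0) has no placed part ⇒ clear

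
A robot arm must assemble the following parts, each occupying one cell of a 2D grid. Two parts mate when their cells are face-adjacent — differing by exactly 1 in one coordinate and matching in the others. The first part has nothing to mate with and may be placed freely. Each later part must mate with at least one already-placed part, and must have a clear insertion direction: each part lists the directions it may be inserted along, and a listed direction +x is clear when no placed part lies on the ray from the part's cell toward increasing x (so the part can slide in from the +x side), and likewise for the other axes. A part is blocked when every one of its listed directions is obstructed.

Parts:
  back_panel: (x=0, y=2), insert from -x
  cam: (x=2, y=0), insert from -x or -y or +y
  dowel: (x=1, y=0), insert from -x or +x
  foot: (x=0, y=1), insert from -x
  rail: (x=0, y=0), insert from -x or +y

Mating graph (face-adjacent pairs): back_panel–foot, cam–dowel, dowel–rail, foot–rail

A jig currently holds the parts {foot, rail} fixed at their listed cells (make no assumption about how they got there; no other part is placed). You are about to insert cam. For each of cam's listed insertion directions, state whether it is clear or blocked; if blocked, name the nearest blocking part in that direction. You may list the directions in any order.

-x: nearest on ray is rail@(0, 0) ⇒ blocked
-y: ray from cam(2, 0) has no placed part ⇒ clear
+y: ray from cam(2, 0) has no placed part ⇒ clear

+y: clear; -x: blocked by rail; -y: clear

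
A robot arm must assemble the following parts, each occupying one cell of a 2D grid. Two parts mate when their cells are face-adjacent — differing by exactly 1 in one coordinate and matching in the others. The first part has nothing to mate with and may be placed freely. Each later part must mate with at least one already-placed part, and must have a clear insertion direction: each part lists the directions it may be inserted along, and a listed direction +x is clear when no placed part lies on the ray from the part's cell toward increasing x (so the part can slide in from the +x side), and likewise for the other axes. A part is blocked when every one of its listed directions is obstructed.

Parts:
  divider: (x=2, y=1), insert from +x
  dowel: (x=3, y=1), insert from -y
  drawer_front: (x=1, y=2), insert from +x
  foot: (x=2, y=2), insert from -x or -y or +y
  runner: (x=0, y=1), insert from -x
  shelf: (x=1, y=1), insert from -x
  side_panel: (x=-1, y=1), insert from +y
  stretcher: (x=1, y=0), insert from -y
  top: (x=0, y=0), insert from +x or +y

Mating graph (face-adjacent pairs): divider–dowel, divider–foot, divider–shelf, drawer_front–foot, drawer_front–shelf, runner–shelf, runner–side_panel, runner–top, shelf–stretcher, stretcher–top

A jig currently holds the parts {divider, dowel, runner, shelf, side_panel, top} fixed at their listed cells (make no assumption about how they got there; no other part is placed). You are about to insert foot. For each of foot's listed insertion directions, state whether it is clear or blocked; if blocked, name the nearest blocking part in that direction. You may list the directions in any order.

+y: clear; -x: clear; -y: blocked by divider

-x: ray from foot(2, 2) has no placed part ⇒ clear
-y: nearest on ray is divider@(2, 1) ⇒ blocked
+y: ray from foot(2, 2) has no placed part ⇒ clear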